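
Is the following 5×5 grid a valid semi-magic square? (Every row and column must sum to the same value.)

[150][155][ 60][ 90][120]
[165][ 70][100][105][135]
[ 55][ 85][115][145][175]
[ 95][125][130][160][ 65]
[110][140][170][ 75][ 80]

Yes

Row 1: 150 + 155 + 60 + 90 + 120 = 575.
Row 2: 165 + 70 + 100 + 105 + 135 = 575.
Row 3: 55 + 85 + 115 + 145 + 175 = 575.
Row 4: 95 + 125 + 130 + 160 + 65 = 575.
Row 5: 110 + 140 + 170 + 75 + 80 = 575.
Column 1: 150 + 165 + 55 + 95 + 110 = 575.
Column 2: 155 + 70 + 85 + 125 + 140 = 575.
Column 3: 60 + 100 + 115 + 130 + 170 = 575.
Column 4: 90 + 105 + 145 + 160 + 75 = 575.
Column 5: 120 + 135 + 175 + 65 + 80 = 575.
All lines sum to 575.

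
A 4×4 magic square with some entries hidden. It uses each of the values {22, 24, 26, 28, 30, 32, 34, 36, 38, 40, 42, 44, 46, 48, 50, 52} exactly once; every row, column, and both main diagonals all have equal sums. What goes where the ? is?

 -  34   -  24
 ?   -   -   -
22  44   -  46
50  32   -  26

The 16 entries sum to 592, so each line sums to 592/4 = 148.
Row 3: 22 + 44 + 46 + ? = 148, so (3,3) = 36.
From row 4, 148 − (50 + 32 + 26) gives (4,3) = 40.
From column 2, 148 − (34 + 44 + 32) gives (2,2) = 38.
Using column 4: 24 + 46 + 26 + ? → (2,4) = 148 − 96 = 52.
Main diagonal must total 148; the given cells sum to 100, so (1,1) = 48.
Anti-diagonal: 24 + 44 + 50 + ? = 148, so (2,3) = 30.
From row 1, 148 − (48 + 34 + 24) gives (1,3) = 42.
Row 2: 38 + 30 + 52 + ? = 148, so (2,1) = 28.

28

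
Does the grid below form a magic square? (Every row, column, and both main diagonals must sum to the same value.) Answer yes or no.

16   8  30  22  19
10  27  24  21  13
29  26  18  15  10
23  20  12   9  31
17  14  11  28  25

Row 1: 16 + 8 + 30 + 22 + 19 = 95.
Row 2: 10 + 27 + 24 + 21 + 13 = 95.
Row 3: 29 + 26 + 18 + 15 + 10 = 98.
Row 4: 23 + 20 + 12 + 9 + 31 = 95.
Row 5: 17 + 14 + 11 + 28 + 25 = 95.
Column 1: 16 + 10 + 29 + 23 + 17 = 95.
Column 2: 8 + 27 + 26 + 20 + 14 = 95.
Column 3: 30 + 24 + 18 + 12 + 11 = 95.
Column 4: 22 + 21 + 15 + 9 + 28 = 95.
Column 5: 19 + 13 + 10 + 31 + 25 = 98.
Main diagonal: 16 + 27 + 18 + 9 + 25 = 95.
Anti-diagonal: 19 + 21 + 18 + 20 + 17 = 95.

No — column 5 sums to 98 but column 4 sums to 95.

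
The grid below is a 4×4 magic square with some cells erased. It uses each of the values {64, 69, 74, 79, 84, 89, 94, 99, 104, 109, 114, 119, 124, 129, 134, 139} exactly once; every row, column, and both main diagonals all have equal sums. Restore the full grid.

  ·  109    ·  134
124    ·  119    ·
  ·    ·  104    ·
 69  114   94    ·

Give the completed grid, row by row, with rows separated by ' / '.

The 16 entries sum to 1624, so each line sums to 1624/4 = 406.
Row 4: 69 + 114 + 94 + ? = 406, so (4,4) = 129.
Column 3 needs 406; the known cells sum to 317, so (1,3) = 89.
The remaining cell in anti-diagonal is (3,2) = 406 − 322 = 84.
The remaining cell in row 1 is (1,1) = 406 − 332 = 74.
Using column 1: 74 + 124 + 69 + ? → (3,1) = 406 − 267 = 139.
Using column 2: 109 + 84 + 114 + ? → (2,2) = 406 − 307 = 99.
Row 2 needs 406; the known cells sum to 342, so (2,4) = 64.
Using row 3: 139 + 84 + 104 + ? → (3,4) = 406 − 327 = 79.

74 109 89 134 / 124 99 119 64 / 139 84 104 79 / 69 114 94 129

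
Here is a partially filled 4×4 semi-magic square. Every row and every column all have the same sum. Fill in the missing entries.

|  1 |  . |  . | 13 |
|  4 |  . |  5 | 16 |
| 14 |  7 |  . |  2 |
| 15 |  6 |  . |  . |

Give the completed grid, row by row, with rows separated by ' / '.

Column 1 is already complete: 1 + 4 + 14 + 15 = 34, so that is the magic constant.
Row 2 must total 34; the given cells sum to 25, so (2,2) = 9.
Using row 3: 14 + 7 + 2 + ? → (3,3) = 34 − 23 = 11.
Column 2 must total 34; the given cells sum to 22, so (1,2) = 12.
From column 4, 34 − (13 + 16 + 2) gives (4,4) = 3.
The remaining cell in row 1 is (1,3) = 34 − 26 = 8.
The remaining cell in row 4 is (4,3) = 34 − 24 = 10.

1 12 8 13 / 4 9 5 16 / 14 7 11 2 / 15 6 10 3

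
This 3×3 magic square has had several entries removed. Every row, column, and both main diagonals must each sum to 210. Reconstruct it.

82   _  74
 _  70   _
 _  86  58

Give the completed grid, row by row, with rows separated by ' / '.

Row 1 needs 210; the known cells sum to 156, so (1,2) = 54.
From row 3, 210 − (86 + 58) gives (3,1) = 66.
The remaining cell in column 1 is (2,1) = 210 − 148 = 62.
From column 3, 210 − (74 + 58) gives (2,3) = 78.

82 54 74 / 62 70 78 / 66 86 58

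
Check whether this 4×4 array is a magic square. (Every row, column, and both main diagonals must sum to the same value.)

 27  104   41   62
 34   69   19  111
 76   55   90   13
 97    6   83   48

Row 1: 27 + 104 + 41 + 62 = 234.
Row 2: 34 + 69 + 19 + 111 = 233.
Row 3: 76 + 55 + 90 + 13 = 234.
Row 4: 97 + 6 + 83 + 48 = 234.
Column 1: 27 + 34 + 76 + 97 = 234.
Column 2: 104 + 69 + 55 + 6 = 234.
Column 3: 41 + 19 + 90 + 83 = 233.
Column 4: 62 + 111 + 13 + 48 = 234.
Main diagonal: 27 + 69 + 90 + 48 = 234.
Anti-diagonal: 62 + 19 + 55 + 97 = 233.

No — row 2 sums to 233 but row 1 sums to 234.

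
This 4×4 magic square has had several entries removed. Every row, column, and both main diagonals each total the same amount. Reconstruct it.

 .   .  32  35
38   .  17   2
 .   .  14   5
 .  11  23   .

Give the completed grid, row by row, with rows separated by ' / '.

-1 20 32 35 / 38 29 17 2 / 41 26 14 5 / 8 11 23 44

Column 3 is already complete: 32 + 17 + 14 + 23 = 86, so that is the magic constant.
Row 2 must total 86; the given cells sum to 57, so (2,2) = 29.
Using column 4: 35 + 2 + 5 + ? → (4,4) = 86 − 42 = 44.
Main diagonal needs 86; the known cells sum to 87, so (1,1) = -1.
Row 1 must total 86; the given cells sum to 66, so (1,2) = 20.
Row 4 must total 86; the given cells sum to 78, so (4,1) = 8.
Column 1: -1 + 38 + 8 + ? = 86, so (3,1) = 41.
Column 2 must total 86; the given cells sum to 60, so (3,2) = 26.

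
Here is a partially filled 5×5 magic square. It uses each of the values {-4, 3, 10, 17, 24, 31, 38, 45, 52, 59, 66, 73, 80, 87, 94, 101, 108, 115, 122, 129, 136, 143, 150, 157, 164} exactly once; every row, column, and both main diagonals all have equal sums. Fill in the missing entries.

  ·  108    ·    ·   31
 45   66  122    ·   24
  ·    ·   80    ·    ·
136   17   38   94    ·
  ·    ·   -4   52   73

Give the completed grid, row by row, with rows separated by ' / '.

87 108 164 10 31 / 45 66 122 143 24 / 3 59 80 101 157 / 136 17 38 94 115 / 129 150 -4 52 73

The 25 entries sum to 2000, so each line sums to 2000/5 = 400.
Using row 2: 45 + 66 + 122 + 24 + ? → (2,4) = 400 − 257 = 143.
Row 4 must total 400; the given cells sum to 285, so (4,5) = 115.
From column 3, 400 − (122 + 80 + 38 + (-4)) gives (1,3) = 164.
Column 5: 31 + 24 + 115 + 73 + ? = 400, so (3,5) = 157.
Main diagonal must total 400; the given cells sum to 313, so (1,1) = 87.
Anti-diagonal: 31 + 143 + 80 + 17 + ? = 400, so (5,1) = 129.
Row 1 must total 400; the given cells sum to 390, so (1,4) = 10.
Using row 5: 129 + (-4) + 52 + 73 + ? → (5,2) = 400 − 250 = 150.
From column 1, 400 − (87 + 45 + 136 + 129) gives (3,1) = 3.
Column 2: 108 + 66 + 17 + 150 + ? = 400, so (3,2) = 59.
The remaining cell in column 4 is (3,4) = 400 − 299 = 101.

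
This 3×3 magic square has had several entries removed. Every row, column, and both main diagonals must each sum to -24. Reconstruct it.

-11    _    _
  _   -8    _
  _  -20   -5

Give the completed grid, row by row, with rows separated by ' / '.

Using row 3: -20 + (-5) + ? → (3,1) = -24 − (-25) = 1.
The remaining cell in column 1 is (2,1) = -24 − (-10) = -14.
Column 2: -8 + (-20) + ? = -24, so (1,2) = 4.
From anti-diagonal, -24 − (-8 + 1) gives (1,3) = -17.
Row 2 must total -24; the given cells sum to -22, so (2,3) = -2.

-11 4 -17 / -14 -8 -2 / 1 -20 -5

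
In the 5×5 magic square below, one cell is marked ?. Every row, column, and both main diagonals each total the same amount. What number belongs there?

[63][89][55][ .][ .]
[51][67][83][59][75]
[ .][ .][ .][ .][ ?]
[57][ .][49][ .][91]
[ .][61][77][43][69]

Row 2 is complete and sums to 335; that is the magic constant.
Row 5: 61 + 77 + 43 + 69 + ? = 335, so (5,1) = 85.
Using column 1: 63 + 51 + 57 + 85 + ? → (3,1) = 335 − 256 = 79.
From column 3, 335 − (55 + 83 + 49 + 77) gives (3,3) = 71.
The remaining cell in main diagonal is (4,4) = 335 − 270 = 65.
Row 4: 57 + 49 + 65 + 91 + ? = 335, so (4,2) = 73.
The remaining cell in column 2 is (3,2) = 335 − 290 = 45.
Anti-diagonal: 59 + 71 + 73 + 85 + ? = 335, so (1,5) = 47.
The remaining cell in row 1 is (1,4) = 335 − 254 = 81.
The remaining cell in column 4 is (3,4) = 335 − 248 = 87.
The remaining cell in column 5 is (3,5) = 335 − 282 = 53.

53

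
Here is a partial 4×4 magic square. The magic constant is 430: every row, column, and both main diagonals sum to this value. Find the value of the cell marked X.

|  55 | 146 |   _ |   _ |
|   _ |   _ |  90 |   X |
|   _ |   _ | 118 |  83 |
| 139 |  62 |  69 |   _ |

Row 4 must total 430; the given cells sum to 270, so (4,4) = 160.
Column 3: 90 + 118 + 69 + ? = 430, so (1,3) = 153.
From main diagonal, 430 − (55 + 118 + 160) gives (2,2) = 97.
Row 1: 55 + 146 + 153 + ? = 430, so (1,4) = 76.
From column 2, 430 − (146 + 97 + 62) gives (3,2) = 125.
The remaining cell in column 4 is (2,4) = 430 − 319 = 111.

111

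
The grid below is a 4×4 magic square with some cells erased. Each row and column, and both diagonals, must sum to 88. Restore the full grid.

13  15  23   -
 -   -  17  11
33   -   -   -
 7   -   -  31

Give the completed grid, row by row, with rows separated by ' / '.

13 15 23 37 / 35 25 17 11 / 33 27 19 9 / 7 21 29 31

From row 1, 88 − (13 + 15 + 23) gives (1,4) = 37.
Using column 1: 13 + 33 + 7 + ? → (2,1) = 88 − 53 = 35.
Column 4 needs 88; the known cells sum to 79, so (3,4) = 9.
Anti-diagonal: 37 + 17 + 7 + ? = 88, so (3,2) = 27.
From row 2, 88 − (35 + 17 + 11) gives (2,2) = 25.
Row 3 needs 88; the known cells sum to 69, so (3,3) = 19.
The remaining cell in column 2 is (4,2) = 88 − 67 = 21.
The remaining cell in column 3 is (4,3) = 88 − 59 = 29.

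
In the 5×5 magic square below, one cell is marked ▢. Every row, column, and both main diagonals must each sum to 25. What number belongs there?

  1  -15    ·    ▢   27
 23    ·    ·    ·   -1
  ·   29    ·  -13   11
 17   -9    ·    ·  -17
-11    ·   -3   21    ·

-7

Column 1: 1 + 23 + 17 + (-11) + ? = 25, so (3,1) = -5.
Column 5 must total 25; the given cells sum to 20, so (5,5) = 5.
From row 3, 25 − (-5 + 29 + (-13) + 11) gives (3,3) = 3.
Using row 5: -11 + (-3) + 21 + 5 + ? → (5,2) = 25 − 12 = 13.
Column 2 must total 25; the given cells sum to 18, so (2,2) = 7.
Using main diagonal: 1 + 7 + 3 + 5 + ? → (4,4) = 25 − 16 = 9.
Anti-diagonal must total 25; the given cells sum to 10, so (2,4) = 15.
Using row 2: 23 + 7 + 15 + (-1) + ? → (2,3) = 25 − 44 = -19.
From row 4, 25 − (17 + (-9) + 9 + (-17)) gives (4,3) = 25.
From column 3, 25 − (-19 + 3 + 25 + (-3)) gives (1,3) = 19.
The remaining cell in column 4 is (1,4) = 25 − 32 = -7.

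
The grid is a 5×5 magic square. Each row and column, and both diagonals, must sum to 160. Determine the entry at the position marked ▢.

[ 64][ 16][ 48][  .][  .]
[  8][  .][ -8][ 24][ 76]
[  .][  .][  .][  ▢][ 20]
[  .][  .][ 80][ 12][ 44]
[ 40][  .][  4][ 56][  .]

68

Using row 2: 8 + (-8) + 24 + 76 + ? → (2,2) = 160 − 100 = 60.
Column 3 must total 160; the given cells sum to 124, so (3,3) = 36.
Main diagonal needs 160; the known cells sum to 172, so (5,5) = -12.
Row 5 needs 160; the known cells sum to 88, so (5,2) = 72.
Column 5: 76 + 20 + 44 + (-12) + ? = 160, so (1,5) = 32.
Anti-diagonal must total 160; the given cells sum to 132, so (4,2) = 28.
Row 1 must total 160; the given cells sum to 160, so (1,4) = 0.
The remaining cell in row 4 is (4,1) = 160 − 164 = -4.
The remaining cell in column 1 is (3,1) = 160 − 108 = 52.
Column 2 needs 160; the known cells sum to 176, so (3,2) = -16.
From column 4, 160 − (0 + 24 + 12 + 56) gives (3,4) = 68.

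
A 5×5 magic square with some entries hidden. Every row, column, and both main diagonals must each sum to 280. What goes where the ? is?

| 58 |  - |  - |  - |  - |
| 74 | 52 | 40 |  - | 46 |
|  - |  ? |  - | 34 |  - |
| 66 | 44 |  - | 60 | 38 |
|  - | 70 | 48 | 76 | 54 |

78

Using row 2: 74 + 52 + 40 + 46 + ? → (2,4) = 280 − 212 = 68.
Row 4 must total 280; the given cells sum to 208, so (4,3) = 72.
Row 5: 70 + 48 + 76 + 54 + ? = 280, so (5,1) = 32.
Column 1: 58 + 74 + 66 + 32 + ? = 280, so (3,1) = 50.
Column 4: 68 + 34 + 60 + 76 + ? = 280, so (1,4) = 42.
The remaining cell in main diagonal is (3,3) = 280 − 224 = 56.
From anti-diagonal, 280 − (68 + 56 + 44 + 32) gives (1,5) = 80.
Using column 3: 40 + 56 + 72 + 48 + ? → (1,3) = 280 − 216 = 64.
Column 5 must total 280; the given cells sum to 218, so (3,5) = 62.
Row 1 needs 280; the known cells sum to 244, so (1,2) = 36.
Using row 3: 50 + 56 + 34 + 62 + ? → (3,2) = 280 − 202 = 78.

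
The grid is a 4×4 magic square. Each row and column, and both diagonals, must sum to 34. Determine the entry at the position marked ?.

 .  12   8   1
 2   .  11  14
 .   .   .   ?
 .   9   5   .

The remaining cell in row 1 is (1,1) = 34 − 21 = 13.
Row 2: 2 + 11 + 14 + ? = 34, so (2,2) = 7.
Column 2: 12 + 7 + 9 + ? = 34, so (3,2) = 6.
Column 3: 8 + 11 + 5 + ? = 34, so (3,3) = 10.
Main diagonal: 13 + 7 + 10 + ? = 34, so (4,4) = 4.
From anti-diagonal, 34 − (1 + 11 + 6) gives (4,1) = 16.
From column 1, 34 − (13 + 2 + 16) gives (3,1) = 3.
Column 4 needs 34; the known cells sum to 19, so (3,4) = 15.

15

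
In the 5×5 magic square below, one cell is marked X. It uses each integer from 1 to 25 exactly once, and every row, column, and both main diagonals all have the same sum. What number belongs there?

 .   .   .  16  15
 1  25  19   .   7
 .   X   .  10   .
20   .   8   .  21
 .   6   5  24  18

17

The entries are 1 through 25, which sum to 325, so each line sums to 325/5 = 65.
Row 2: 1 + 25 + 19 + 7 + ? = 65, so (2,4) = 13.
The remaining cell in row 5 is (5,1) = 65 − 53 = 12.
From column 4, 65 − (16 + 13 + 10 + 24) gives (4,4) = 2.
Column 5 must total 65; the given cells sum to 61, so (3,5) = 4.
Row 4 must total 65; the given cells sum to 51, so (4,2) = 14.
From anti-diagonal, 65 − (15 + 13 + 14 + 12) gives (3,3) = 11.
Column 3: 19 + 11 + 8 + 5 + ? = 65, so (1,3) = 22.
Main diagonal: 25 + 11 + 2 + 18 + ? = 65, so (1,1) = 9.
Row 1: 9 + 22 + 16 + 15 + ? = 65, so (1,2) = 3.
The remaining cell in column 1 is (3,1) = 65 − 42 = 23.
Column 2 needs 65; the known cells sum to 48, so (3,2) = 17.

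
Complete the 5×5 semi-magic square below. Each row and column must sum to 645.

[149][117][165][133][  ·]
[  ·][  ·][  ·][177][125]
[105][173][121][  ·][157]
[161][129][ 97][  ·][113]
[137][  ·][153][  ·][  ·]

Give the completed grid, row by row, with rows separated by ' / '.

Row 1 must total 645; the given cells sum to 564, so (1,5) = 81.
The remaining cell in row 3 is (3,4) = 645 − 556 = 89.
From row 4, 645 − (161 + 129 + 97 + 113) gives (4,4) = 145.
Column 1 needs 645; the known cells sum to 552, so (2,1) = 93.
Using column 3: 165 + 121 + 97 + 153 + ? → (2,3) = 645 − 536 = 109.
Column 4: 133 + 177 + 89 + 145 + ? = 645, so (5,4) = 101.
Column 5 needs 645; the known cells sum to 476, so (5,5) = 169.
Row 2: 93 + 109 + 177 + 125 + ? = 645, so (2,2) = 141.
The remaining cell in row 5 is (5,2) = 645 − 560 = 85.

149 117 165 133 81 / 93 141 109 177 125 / 105 173 121 89 157 / 161 129 97 145 113 / 137 85 153 101 169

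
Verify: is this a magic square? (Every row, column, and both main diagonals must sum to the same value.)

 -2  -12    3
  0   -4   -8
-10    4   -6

Row 1: -2 + (-12) + 3 = -11.
Row 2: 0 + (-4) + (-8) = -12.
Row 3: -10 + 4 + (-6) = -12.
Column 1: -2 + 0 + (-10) = -12.
Column 2: -12 + (-4) + 4 = -12.
Column 3: 3 + (-8) + (-6) = -11.
Main diagonal: -2 + (-4) + (-6) = -12.
Anti-diagonal: 3 + (-4) + (-10) = -11.

No — anti-diagonal sums to -11 but row 3 sums to -12.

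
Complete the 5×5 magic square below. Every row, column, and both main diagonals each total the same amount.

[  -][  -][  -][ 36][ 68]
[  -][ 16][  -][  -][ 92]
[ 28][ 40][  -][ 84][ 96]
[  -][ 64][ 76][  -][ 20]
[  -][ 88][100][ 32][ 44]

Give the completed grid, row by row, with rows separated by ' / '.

80 112 24 36 68 / 104 16 48 60 92 / 28 40 72 84 96 / 52 64 76 108 20 / 56 88 100 32 44

Column 5 is already complete: 68 + 92 + 96 + 20 + 44 = 320, so that is the magic constant.
Row 3 needs 320; the known cells sum to 248, so (3,3) = 72.
Row 5 must total 320; the given cells sum to 264, so (5,1) = 56.
Using column 2: 16 + 40 + 64 + 88 + ? → (1,2) = 320 − 208 = 112.
From anti-diagonal, 320 − (68 + 72 + 64 + 56) gives (2,4) = 60.
From column 4, 320 − (36 + 60 + 84 + 32) gives (4,4) = 108.
The remaining cell in main diagonal is (1,1) = 320 − 240 = 80.
The remaining cell in row 1 is (1,3) = 320 − 296 = 24.
Row 4 must total 320; the given cells sum to 268, so (4,1) = 52.
The remaining cell in column 1 is (2,1) = 320 − 216 = 104.
From column 3, 320 − (24 + 72 + 76 + 100) gives (2,3) = 48.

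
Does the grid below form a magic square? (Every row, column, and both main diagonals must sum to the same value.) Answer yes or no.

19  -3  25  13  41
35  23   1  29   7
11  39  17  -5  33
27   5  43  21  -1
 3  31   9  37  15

Row 1: 19 + (-3) + 25 + 13 + 41 = 95.
Row 2: 35 + 23 + 1 + 29 + 7 = 95.
Row 3: 11 + 39 + 17 + (-5) + 33 = 95.
Row 4: 27 + 5 + 43 + 21 + (-1) = 95.
Row 5: 3 + 31 + 9 + 37 + 15 = 95.
Column 1: 19 + 35 + 11 + 27 + 3 = 95.
Column 2: -3 + 23 + 39 + 5 + 31 = 95.
Column 3: 25 + 1 + 17 + 43 + 9 = 95.
Column 4: 13 + 29 + (-5) + 21 + 37 = 95.
Column 5: 41 + 7 + 33 + (-1) + 15 = 95.
Main diagonal: 19 + 23 + 17 + 21 + 15 = 95.
Anti-diagonal: 41 + 29 + 17 + 5 + 3 = 95.
All lines sum to 95.

Yes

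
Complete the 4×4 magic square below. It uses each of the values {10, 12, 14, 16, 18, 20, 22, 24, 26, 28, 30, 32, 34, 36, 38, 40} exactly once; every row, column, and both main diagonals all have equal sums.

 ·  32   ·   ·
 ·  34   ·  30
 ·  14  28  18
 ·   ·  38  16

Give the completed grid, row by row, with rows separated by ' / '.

22 32 10 36 / 12 34 24 30 / 40 14 28 18 / 26 20 38 16

The 16 entries sum to 400, so each line sums to 400/4 = 100.
The remaining cell in row 3 is (3,1) = 100 − 60 = 40.
Column 2: 32 + 34 + 14 + ? = 100, so (4,2) = 20.
From column 4, 100 − (30 + 18 + 16) gives (1,4) = 36.
Using main diagonal: 34 + 28 + 16 + ? → (1,1) = 100 − 78 = 22.
Row 1: 22 + 32 + 36 + ? = 100, so (1,3) = 10.
Using row 4: 20 + 38 + 16 + ? → (4,1) = 100 − 74 = 26.
Using column 1: 22 + 40 + 26 + ? → (2,1) = 100 − 88 = 12.
The remaining cell in column 3 is (2,3) = 100 − 76 = 24.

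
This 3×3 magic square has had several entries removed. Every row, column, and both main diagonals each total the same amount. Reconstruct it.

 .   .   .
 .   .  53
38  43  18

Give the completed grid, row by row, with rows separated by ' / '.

Row 3 is already complete: 38 + 43 + 18 = 99, so that is the magic constant.
Using column 3: 53 + 18 + ? → (1,3) = 99 − 71 = 28.
Anti-diagonal needs 99; the known cells sum to 66, so (2,2) = 33.
From row 2, 99 − (33 + 53) gives (2,1) = 13.
Column 1 must total 99; the given cells sum to 51, so (1,1) = 48.
Column 2 must total 99; the given cells sum to 76, so (1,2) = 23.

48 23 28 / 13 33 53 / 38 43 18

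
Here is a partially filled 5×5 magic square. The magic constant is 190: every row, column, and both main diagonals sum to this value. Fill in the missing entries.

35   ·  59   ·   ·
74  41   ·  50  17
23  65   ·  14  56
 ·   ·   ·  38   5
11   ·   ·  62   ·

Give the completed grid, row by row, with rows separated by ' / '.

The remaining cell in row 2 is (2,3) = 190 − 182 = 8.
The remaining cell in row 3 is (3,3) = 190 − 158 = 32.
Column 1: 35 + 74 + 23 + 11 + ? = 190, so (4,1) = 47.
Column 4: 50 + 14 + 38 + 62 + ? = 190, so (1,4) = 26.
From main diagonal, 190 − (35 + 41 + 32 + 38) gives (5,5) = 44.
Column 5 needs 190; the known cells sum to 122, so (1,5) = 68.
The remaining cell in anti-diagonal is (4,2) = 190 − 161 = 29.
The remaining cell in row 1 is (1,2) = 190 − 188 = 2.
Using row 4: 47 + 29 + 38 + 5 + ? → (4,3) = 190 − 119 = 71.
Column 2 needs 190; the known cells sum to 137, so (5,2) = 53.
Column 3 must total 190; the given cells sum to 170, so (5,3) = 20.

35 2 59 26 68 / 74 41 8 50 17 / 23 65 32 14 56 / 47 29 71 38 5 / 11 53 20 62 44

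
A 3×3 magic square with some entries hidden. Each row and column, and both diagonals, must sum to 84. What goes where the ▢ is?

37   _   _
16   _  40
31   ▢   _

34

Using row 2: 16 + 40 + ? → (2,2) = 84 − 56 = 28.
The remaining cell in main diagonal is (3,3) = 84 − 65 = 19.
Using anti-diagonal: 28 + 31 + ? → (1,3) = 84 − 59 = 25.
From row 1, 84 − (37 + 25) gives (1,2) = 22.
From row 3, 84 − (31 + 19) gives (3,2) = 34.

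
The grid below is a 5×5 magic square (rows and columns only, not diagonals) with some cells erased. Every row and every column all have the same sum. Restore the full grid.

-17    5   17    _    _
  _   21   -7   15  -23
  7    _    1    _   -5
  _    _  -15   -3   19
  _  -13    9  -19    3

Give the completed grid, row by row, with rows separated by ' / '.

Column 3 is already complete: 17 + -7 + 1 + -15 + 9 = 5, so that is the magic constant.
From row 2, 5 − (21 + (-7) + 15 + (-23)) gives (2,1) = -1.
Using row 5: -13 + 9 + (-19) + 3 + ? → (5,1) = 5 − (-20) = 25.
Column 1 must total 5; the given cells sum to 14, so (4,1) = -9.
Using column 5: -23 + (-5) + 19 + 3 + ? → (1,5) = 5 − (-6) = 11.
Row 1 must total 5; the given cells sum to 16, so (1,4) = -11.
Row 4: -9 + (-15) + (-3) + 19 + ? = 5, so (4,2) = 13.
From column 2, 5 − (5 + 21 + 13 + (-13)) gives (3,2) = -21.
Column 4 needs 5; the known cells sum to -18, so (3,4) = 23.

-17 5 17 -11 11 / -1 21 -7 15 -23 / 7 -21 1 23 -5 / -9 13 -15 -3 19 / 25 -13 9 -19 3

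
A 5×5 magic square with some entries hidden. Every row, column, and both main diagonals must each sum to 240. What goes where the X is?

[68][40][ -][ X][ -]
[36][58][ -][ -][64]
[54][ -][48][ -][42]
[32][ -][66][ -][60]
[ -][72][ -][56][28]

Column 1: 68 + 36 + 54 + 32 + ? = 240, so (5,1) = 50.
Using column 5: 64 + 42 + 60 + 28 + ? → (1,5) = 240 − 194 = 46.
Main diagonal: 68 + 58 + 48 + 28 + ? = 240, so (4,4) = 38.
Row 4 must total 240; the given cells sum to 196, so (4,2) = 44.
Using row 5: 50 + 72 + 56 + 28 + ? → (5,3) = 240 − 206 = 34.
Column 2 needs 240; the known cells sum to 214, so (3,2) = 26.
Anti-diagonal: 46 + 48 + 44 + 50 + ? = 240, so (2,4) = 52.
Row 2: 36 + 58 + 52 + 64 + ? = 240, so (2,3) = 30.
Using row 3: 54 + 26 + 48 + 42 + ? → (3,4) = 240 − 170 = 70.
Column 3: 30 + 48 + 66 + 34 + ? = 240, so (1,3) = 62.
Column 4 must total 240; the given cells sum to 216, so (1,4) = 24.

24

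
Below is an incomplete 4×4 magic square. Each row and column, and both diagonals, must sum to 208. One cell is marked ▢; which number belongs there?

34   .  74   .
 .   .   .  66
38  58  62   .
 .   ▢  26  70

Using row 3: 38 + 58 + 62 + ? → (3,4) = 208 − 158 = 50.
From column 3, 208 − (74 + 62 + 26) gives (2,3) = 46.
The remaining cell in column 4 is (1,4) = 208 − 186 = 22.
Main diagonal: 34 + 62 + 70 + ? = 208, so (2,2) = 42.
Anti-diagonal: 22 + 46 + 58 + ? = 208, so (4,1) = 82.
The remaining cell in row 1 is (1,2) = 208 − 130 = 78.
Using row 2: 42 + 46 + 66 + ? → (2,1) = 208 − 154 = 54.
Row 4 must total 208; the given cells sum to 178, so (4,2) = 30.

30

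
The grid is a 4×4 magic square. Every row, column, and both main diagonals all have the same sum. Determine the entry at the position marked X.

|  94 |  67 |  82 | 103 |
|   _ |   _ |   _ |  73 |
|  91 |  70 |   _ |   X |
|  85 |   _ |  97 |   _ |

106

Row 1 is complete and sums to 346; that is the magic constant.
Column 1 needs 346; the known cells sum to 270, so (2,1) = 76.
The remaining cell in anti-diagonal is (2,3) = 346 − 258 = 88.
Row 2: 76 + 88 + 73 + ? = 346, so (2,2) = 109.
Using column 2: 67 + 109 + 70 + ? → (4,2) = 346 − 246 = 100.
Column 3 needs 346; the known cells sum to 267, so (3,3) = 79.
Main diagonal must total 346; the given cells sum to 282, so (4,4) = 64.
Using row 3: 91 + 70 + 79 + ? → (3,4) = 346 − 240 = 106.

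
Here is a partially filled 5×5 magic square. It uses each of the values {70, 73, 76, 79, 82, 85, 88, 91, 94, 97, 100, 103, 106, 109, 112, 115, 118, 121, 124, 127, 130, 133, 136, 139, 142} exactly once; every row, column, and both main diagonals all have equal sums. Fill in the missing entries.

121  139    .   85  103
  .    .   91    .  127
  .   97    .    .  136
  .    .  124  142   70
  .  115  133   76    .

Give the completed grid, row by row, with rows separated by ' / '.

The 25 entries sum to 2650, so each line sums to 2650/5 = 530.
The remaining cell in row 1 is (1,3) = 530 − 448 = 82.
Using column 3: 82 + 91 + 124 + 133 + ? → (3,3) = 530 − 430 = 100.
The remaining cell in column 5 is (5,5) = 530 − 436 = 94.
The remaining cell in main diagonal is (2,2) = 530 − 457 = 73.
Row 5 needs 530; the known cells sum to 418, so (5,1) = 112.
Column 2 must total 530; the given cells sum to 424, so (4,2) = 106.
Anti-diagonal: 103 + 100 + 106 + 112 + ? = 530, so (2,4) = 109.
From row 2, 530 − (73 + 91 + 109 + 127) gives (2,1) = 130.
The remaining cell in row 4 is (4,1) = 530 − 442 = 88.
Using column 1: 121 + 130 + 88 + 112 + ? → (3,1) = 530 − 451 = 79.
Column 4: 85 + 109 + 142 + 76 + ? = 530, so (3,4) = 118.

121 139 82 85 103 / 130 73 91 109 127 / 79 97 100 118 136 / 88 106 124 142 70 / 112 115 133 76 94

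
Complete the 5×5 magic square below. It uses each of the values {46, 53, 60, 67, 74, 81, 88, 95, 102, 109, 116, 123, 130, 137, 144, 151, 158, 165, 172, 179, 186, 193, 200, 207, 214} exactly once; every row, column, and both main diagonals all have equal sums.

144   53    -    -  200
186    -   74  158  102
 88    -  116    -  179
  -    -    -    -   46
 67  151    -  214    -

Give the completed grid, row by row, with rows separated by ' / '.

The 25 entries sum to 3250, so each line sums to 3250/5 = 650.
Using row 2: 186 + 74 + 158 + 102 + ? → (2,2) = 650 − 520 = 130.
The remaining cell in column 1 is (4,1) = 650 − 485 = 165.
Using column 5: 200 + 102 + 179 + 46 + ? → (5,5) = 650 − 527 = 123.
From main diagonal, 650 − (144 + 130 + 116 + 123) gives (4,4) = 137.
From anti-diagonal, 650 − (200 + 158 + 116 + 67) gives (4,2) = 109.
The remaining cell in row 4 is (4,3) = 650 − 457 = 193.
Row 5 needs 650; the known cells sum to 555, so (5,3) = 95.
Using column 2: 53 + 130 + 109 + 151 + ? → (3,2) = 650 − 443 = 207.
From column 3, 650 − (74 + 116 + 193 + 95) gives (1,3) = 172.
Row 1 needs 650; the known cells sum to 569, so (1,4) = 81.
Row 3 must total 650; the given cells sum to 590, so (3,4) = 60.

144 53 172 81 200 / 186 130 74 158 102 / 88 207 116 60 179 / 165 109 193 137 46 / 67 151 95 214 123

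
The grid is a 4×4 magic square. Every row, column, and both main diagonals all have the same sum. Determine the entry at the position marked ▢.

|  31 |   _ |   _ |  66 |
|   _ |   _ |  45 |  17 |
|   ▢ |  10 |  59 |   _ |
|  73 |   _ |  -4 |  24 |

Anti-diagonal is complete and sums to 194; that is the magic constant.
Row 4 needs 194; the known cells sum to 93, so (4,2) = 101.
The remaining cell in column 3 is (1,3) = 194 − 100 = 94.
Column 4 must total 194; the given cells sum to 107, so (3,4) = 87.
Main diagonal must total 194; the given cells sum to 114, so (2,2) = 80.
Row 1 needs 194; the known cells sum to 191, so (1,2) = 3.
Row 2 needs 194; the known cells sum to 142, so (2,1) = 52.
Row 3 needs 194; the known cells sum to 156, so (3,1) = 38.

38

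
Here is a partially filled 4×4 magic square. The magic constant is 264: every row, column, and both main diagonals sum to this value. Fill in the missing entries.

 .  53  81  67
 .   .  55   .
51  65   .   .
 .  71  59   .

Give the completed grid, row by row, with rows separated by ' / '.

Row 1 needs 264; the known cells sum to 201, so (1,1) = 63.
Column 2 needs 264; the known cells sum to 189, so (2,2) = 75.
Column 3 must total 264; the given cells sum to 195, so (3,3) = 69.
Main diagonal needs 264; the known cells sum to 207, so (4,4) = 57.
The remaining cell in anti-diagonal is (4,1) = 264 − 187 = 77.
The remaining cell in row 3 is (3,4) = 264 − 185 = 79.
Using column 1: 63 + 51 + 77 + ? → (2,1) = 264 − 191 = 73.
Using column 4: 67 + 79 + 57 + ? → (2,4) = 264 − 203 = 61.

63 53 81 67 / 73 75 55 61 / 51 65 69 79 / 77 71 59 57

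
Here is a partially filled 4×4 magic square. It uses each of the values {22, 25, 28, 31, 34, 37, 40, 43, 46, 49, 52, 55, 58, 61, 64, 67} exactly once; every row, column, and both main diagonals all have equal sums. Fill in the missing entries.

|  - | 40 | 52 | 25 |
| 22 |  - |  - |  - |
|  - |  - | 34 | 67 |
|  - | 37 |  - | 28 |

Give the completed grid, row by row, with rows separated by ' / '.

The 16 entries sum to 712, so each line sums to 712/4 = 178.
Using row 1: 40 + 52 + 25 + ? → (1,1) = 178 − 117 = 61.
Using column 4: 25 + 67 + 28 + ? → (2,4) = 178 − 120 = 58.
Main diagonal must total 178; the given cells sum to 123, so (2,2) = 55.
The remaining cell in row 2 is (2,3) = 178 − 135 = 43.
Column 2 must total 178; the given cells sum to 132, so (3,2) = 46.
Column 3 needs 178; the known cells sum to 129, so (4,3) = 49.
From anti-diagonal, 178 − (25 + 43 + 46) gives (4,1) = 64.
Row 3 needs 178; the known cells sum to 147, so (3,1) = 31.

61 40 52 25 / 22 55 43 58 / 31 46 34 67 / 64 37 49 28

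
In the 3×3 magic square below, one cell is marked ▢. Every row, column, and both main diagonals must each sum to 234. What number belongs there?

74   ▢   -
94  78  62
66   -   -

70

Main diagonal needs 234; the known cells sum to 152, so (3,3) = 82.
Anti-diagonal: 78 + 66 + ? = 234, so (1,3) = 90.
Using row 1: 74 + 90 + ? → (1,2) = 234 − 164 = 70.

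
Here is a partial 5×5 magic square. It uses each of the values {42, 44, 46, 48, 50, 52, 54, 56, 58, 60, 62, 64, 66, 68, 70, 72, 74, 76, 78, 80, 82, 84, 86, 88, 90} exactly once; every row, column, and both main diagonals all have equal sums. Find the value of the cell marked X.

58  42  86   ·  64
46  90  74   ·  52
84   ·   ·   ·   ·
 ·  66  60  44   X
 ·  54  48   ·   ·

The 25 entries sum to 1650, so each line sums to 1650/5 = 330.
Row 1: 58 + 42 + 86 + 64 + ? = 330, so (1,4) = 80.
Using row 2: 46 + 90 + 74 + 52 + ? → (2,4) = 330 − 262 = 68.
Column 2 must total 330; the given cells sum to 252, so (3,2) = 78.
Using column 3: 86 + 74 + 60 + 48 + ? → (3,3) = 330 − 268 = 62.
The remaining cell in main diagonal is (5,5) = 330 − 254 = 76.
From anti-diagonal, 330 − (64 + 68 + 62 + 66) gives (5,1) = 70.
Row 5 needs 330; the known cells sum to 248, so (5,4) = 82.
The remaining cell in column 1 is (4,1) = 330 − 258 = 72.
Column 4 needs 330; the known cells sum to 274, so (3,4) = 56.
Using row 3: 84 + 78 + 62 + 56 + ? → (3,5) = 330 − 280 = 50.
The remaining cell in row 4 is (4,5) = 330 − 242 = 88.

88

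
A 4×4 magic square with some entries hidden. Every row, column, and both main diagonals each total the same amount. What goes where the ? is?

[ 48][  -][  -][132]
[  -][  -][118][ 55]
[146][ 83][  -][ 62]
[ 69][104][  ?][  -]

76

Anti-diagonal is complete and sums to 402; that is the magic constant.
The remaining cell in row 3 is (3,3) = 402 − 291 = 111.
Column 1 needs 402; the known cells sum to 263, so (2,1) = 139.
The remaining cell in column 4 is (4,4) = 402 − 249 = 153.
Main diagonal must total 402; the given cells sum to 312, so (2,2) = 90.
The remaining cell in row 4 is (4,3) = 402 − 326 = 76.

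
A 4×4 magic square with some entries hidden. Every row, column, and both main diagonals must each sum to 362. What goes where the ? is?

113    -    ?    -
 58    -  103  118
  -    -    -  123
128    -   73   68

Using row 2: 58 + 103 + 118 + ? → (2,2) = 362 − 279 = 83.
Row 4 must total 362; the given cells sum to 269, so (4,2) = 93.
The remaining cell in column 1 is (3,1) = 362 − 299 = 63.
Column 4: 118 + 123 + 68 + ? = 362, so (1,4) = 53.
The remaining cell in main diagonal is (3,3) = 362 − 264 = 98.
Anti-diagonal: 53 + 103 + 128 + ? = 362, so (3,2) = 78.
Column 2 must total 362; the given cells sum to 254, so (1,2) = 108.
Column 3 must total 362; the given cells sum to 274, so (1,3) = 88.

88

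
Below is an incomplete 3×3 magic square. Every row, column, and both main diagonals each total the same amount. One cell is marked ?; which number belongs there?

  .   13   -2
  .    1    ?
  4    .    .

Anti-diagonal is complete and sums to 3; that is the magic constant.
Row 1 must total 3; the given cells sum to 11, so (1,1) = -8.
Column 1 must total 3; the given cells sum to -4, so (2,1) = 7.
Column 2: 13 + 1 + ? = 3, so (3,2) = -11.
Using main diagonal: -8 + 1 + ? → (3,3) = 3 − (-7) = 10.
The remaining cell in row 2 is (2,3) = 3 − 8 = -5.

-5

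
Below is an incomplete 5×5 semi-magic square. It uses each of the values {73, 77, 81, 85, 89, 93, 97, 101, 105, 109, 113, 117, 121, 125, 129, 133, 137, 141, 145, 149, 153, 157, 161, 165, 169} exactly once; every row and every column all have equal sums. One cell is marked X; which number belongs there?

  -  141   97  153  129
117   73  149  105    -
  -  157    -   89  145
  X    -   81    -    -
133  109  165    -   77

169

The 25 entries sum to 3025, so each line sums to 3025/5 = 605.
From row 1, 605 − (141 + 97 + 153 + 129) gives (1,1) = 85.
Row 2 needs 605; the known cells sum to 444, so (2,5) = 161.
Row 5 needs 605; the known cells sum to 484, so (5,4) = 121.
Using column 2: 141 + 73 + 157 + 109 + ? → (4,2) = 605 − 480 = 125.
From column 3, 605 − (97 + 149 + 81 + 165) gives (3,3) = 113.
Column 4 must total 605; the given cells sum to 468, so (4,4) = 137.
Using column 5: 129 + 161 + 145 + 77 + ? → (4,5) = 605 − 512 = 93.
Row 3: 157 + 113 + 89 + 145 + ? = 605, so (3,1) = 101.
Row 4 needs 605; the known cells sum to 436, so (4,1) = 169.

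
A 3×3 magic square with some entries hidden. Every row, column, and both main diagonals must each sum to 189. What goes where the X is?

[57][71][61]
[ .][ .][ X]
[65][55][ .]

From row 3, 189 − (65 + 55) gives (3,3) = 69.
Using column 1: 57 + 65 + ? → (2,1) = 189 − 122 = 67.
From column 2, 189 − (71 + 55) gives (2,2) = 63.
Column 3 must total 189; the given cells sum to 130, so (2,3) = 59.

59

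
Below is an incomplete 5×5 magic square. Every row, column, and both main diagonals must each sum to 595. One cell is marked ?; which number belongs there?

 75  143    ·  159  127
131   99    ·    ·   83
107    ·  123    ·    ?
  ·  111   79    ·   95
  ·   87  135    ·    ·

From row 1, 595 − (75 + 143 + 159 + 127) gives (1,3) = 91.
Column 2 must total 595; the given cells sum to 440, so (3,2) = 155.
Column 3 must total 595; the given cells sum to 428, so (2,3) = 167.
Using row 2: 131 + 99 + 167 + 83 + ? → (2,4) = 595 − 480 = 115.
Anti-diagonal must total 595; the given cells sum to 476, so (5,1) = 119.
Column 1 must total 595; the given cells sum to 432, so (4,1) = 163.
Row 4 needs 595; the known cells sum to 448, so (4,4) = 147.
Main diagonal needs 595; the known cells sum to 444, so (5,5) = 151.
Row 5 needs 595; the known cells sum to 492, so (5,4) = 103.
Column 4 needs 595; the known cells sum to 524, so (3,4) = 71.
Column 5: 127 + 83 + 95 + 151 + ? = 595, so (3,5) = 139.

139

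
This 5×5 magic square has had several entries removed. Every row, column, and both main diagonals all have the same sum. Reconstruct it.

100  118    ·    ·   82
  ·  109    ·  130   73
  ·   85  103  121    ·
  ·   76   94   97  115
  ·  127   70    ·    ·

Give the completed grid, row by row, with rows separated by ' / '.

100 118 136 79 82 / 91 109 112 130 73 / 67 85 103 121 139 / 133 76 94 97 115 / 124 127 70 88 106

Column 2 is already complete: 118 + 109 + 85 + 76 + 127 = 515, so that is the magic constant.
Row 4 must total 515; the given cells sum to 382, so (4,1) = 133.
From main diagonal, 515 − (100 + 109 + 103 + 97) gives (5,5) = 106.
Anti-diagonal: 82 + 130 + 103 + 76 + ? = 515, so (5,1) = 124.
From row 5, 515 − (124 + 127 + 70 + 106) gives (5,4) = 88.
Column 4: 130 + 121 + 97 + 88 + ? = 515, so (1,4) = 79.
Column 5 needs 515; the known cells sum to 376, so (3,5) = 139.
The remaining cell in row 1 is (1,3) = 515 − 379 = 136.
Row 3: 85 + 103 + 121 + 139 + ? = 515, so (3,1) = 67.
Column 1 needs 515; the known cells sum to 424, so (2,1) = 91.
Column 3 needs 515; the known cells sum to 403, so (2,3) = 112.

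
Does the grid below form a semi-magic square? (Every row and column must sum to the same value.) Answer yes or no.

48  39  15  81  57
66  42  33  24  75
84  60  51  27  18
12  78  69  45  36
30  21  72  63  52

No — column 2 sums to 240 but row 5 sums to 238.

Row 1: 48 + 39 + 15 + 81 + 57 = 240.
Row 2: 66 + 42 + 33 + 24 + 75 = 240.
Row 3: 84 + 60 + 51 + 27 + 18 = 240.
Row 4: 12 + 78 + 69 + 45 + 36 = 240.
Row 5: 30 + 21 + 72 + 63 + 52 = 238.
Column 1: 48 + 66 + 84 + 12 + 30 = 240.
Column 2: 39 + 42 + 60 + 78 + 21 = 240.
Column 3: 15 + 33 + 51 + 69 + 72 = 240.
Column 4: 81 + 24 + 27 + 45 + 63 = 240.
Column 5: 57 + 75 + 18 + 36 + 52 = 238.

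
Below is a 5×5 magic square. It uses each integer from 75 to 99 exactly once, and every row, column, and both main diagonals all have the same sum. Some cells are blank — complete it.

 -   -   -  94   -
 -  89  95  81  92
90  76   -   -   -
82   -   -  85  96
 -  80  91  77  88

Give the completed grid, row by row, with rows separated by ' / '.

86 97 83 94 75 / 78 89 95 81 92 / 90 76 87 98 84 / 82 93 79 85 96 / 99 80 91 77 88

The entries are 75 through 99, which sum to 2175, so each line sums to 2175/5 = 435.
Row 2: 89 + 95 + 81 + 92 + ? = 435, so (2,1) = 78.
Row 5 needs 435; the known cells sum to 336, so (5,1) = 99.
Column 1 must total 435; the given cells sum to 349, so (1,1) = 86.
From column 4, 435 − (94 + 81 + 85 + 77) gives (3,4) = 98.
Main diagonal needs 435; the known cells sum to 348, so (3,3) = 87.
Using row 3: 90 + 76 + 87 + 98 + ? → (3,5) = 435 − 351 = 84.
Column 5: 92 + 84 + 96 + 88 + ? = 435, so (1,5) = 75.
The remaining cell in anti-diagonal is (4,2) = 435 − 342 = 93.
The remaining cell in row 4 is (4,3) = 435 − 356 = 79.
From column 2, 435 − (89 + 76 + 93 + 80) gives (1,2) = 97.
Column 3 needs 435; the known cells sum to 352, so (1,3) = 83.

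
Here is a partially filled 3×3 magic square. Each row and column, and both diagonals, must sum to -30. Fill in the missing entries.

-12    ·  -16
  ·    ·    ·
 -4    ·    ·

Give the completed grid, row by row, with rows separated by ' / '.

Row 1: -12 + (-16) + ? = -30, so (1,2) = -2.
Column 1: -12 + (-4) + ? = -30, so (2,1) = -14.
The remaining cell in anti-diagonal is (2,2) = -30 − (-20) = -10.
Row 2 needs -30; the known cells sum to -24, so (2,3) = -6.
From column 2, -30 − (-2 + (-10)) gives (3,2) = -18.
Column 3: -16 + (-6) + ? = -30, so (3,3) = -8.

-12 -2 -16 / -14 -10 -6 / -4 -18 -8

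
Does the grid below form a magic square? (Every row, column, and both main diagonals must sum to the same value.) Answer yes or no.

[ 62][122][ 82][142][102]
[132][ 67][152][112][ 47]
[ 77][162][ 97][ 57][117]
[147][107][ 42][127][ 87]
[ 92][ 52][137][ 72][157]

Yes

Row 1: 62 + 122 + 82 + 142 + 102 = 510.
Row 2: 132 + 67 + 152 + 112 + 47 = 510.
Row 3: 77 + 162 + 97 + 57 + 117 = 510.
Row 4: 147 + 107 + 42 + 127 + 87 = 510.
Row 5: 92 + 52 + 137 + 72 + 157 = 510.
Column 1: 62 + 132 + 77 + 147 + 92 = 510.
Column 2: 122 + 67 + 162 + 107 + 52 = 510.
Column 3: 82 + 152 + 97 + 42 + 137 = 510.
Column 4: 142 + 112 + 57 + 127 + 72 = 510.
Column 5: 102 + 47 + 117 + 87 + 157 = 510.
Main diagonal: 62 + 67 + 97 + 127 + 157 = 510.
Anti-diagonal: 102 + 112 + 97 + 107 + 92 = 510.
All lines sum to 510.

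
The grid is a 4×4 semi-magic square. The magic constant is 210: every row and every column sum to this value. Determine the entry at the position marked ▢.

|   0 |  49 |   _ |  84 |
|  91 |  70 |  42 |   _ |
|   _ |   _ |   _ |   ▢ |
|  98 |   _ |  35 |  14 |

Row 1 needs 210; the known cells sum to 133, so (1,3) = 77.
Row 2 must total 210; the given cells sum to 203, so (2,4) = 7.
Using row 4: 98 + 35 + 14 + ? → (4,2) = 210 − 147 = 63.
Column 1: 0 + 91 + 98 + ? = 210, so (3,1) = 21.
Column 2: 49 + 70 + 63 + ? = 210, so (3,2) = 28.
Column 3 must total 210; the given cells sum to 154, so (3,3) = 56.
Column 4 needs 210; the known cells sum to 105, so (3,4) = 105.

105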